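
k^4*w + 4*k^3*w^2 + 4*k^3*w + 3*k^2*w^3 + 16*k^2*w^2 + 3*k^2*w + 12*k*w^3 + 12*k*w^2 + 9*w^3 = (k + 3)*(k + w)*(k + 3*w)*(k*w + w)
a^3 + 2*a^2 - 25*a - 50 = (a - 5)*(a + 2)*(a + 5)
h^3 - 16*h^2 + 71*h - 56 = (h - 8)*(h - 7)*(h - 1)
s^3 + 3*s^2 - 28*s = s*(s - 4)*(s + 7)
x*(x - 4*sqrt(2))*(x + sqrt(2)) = x^3 - 3*sqrt(2)*x^2 - 8*x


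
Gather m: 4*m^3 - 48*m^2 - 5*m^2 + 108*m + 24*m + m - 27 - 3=4*m^3 - 53*m^2 + 133*m - 30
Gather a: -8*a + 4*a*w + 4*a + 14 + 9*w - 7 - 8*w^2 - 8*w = a*(4*w - 4) - 8*w^2 + w + 7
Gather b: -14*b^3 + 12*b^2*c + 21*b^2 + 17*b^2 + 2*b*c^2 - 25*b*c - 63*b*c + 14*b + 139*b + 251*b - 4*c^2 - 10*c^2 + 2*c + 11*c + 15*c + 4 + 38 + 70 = -14*b^3 + b^2*(12*c + 38) + b*(2*c^2 - 88*c + 404) - 14*c^2 + 28*c + 112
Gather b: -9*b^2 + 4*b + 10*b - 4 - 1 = -9*b^2 + 14*b - 5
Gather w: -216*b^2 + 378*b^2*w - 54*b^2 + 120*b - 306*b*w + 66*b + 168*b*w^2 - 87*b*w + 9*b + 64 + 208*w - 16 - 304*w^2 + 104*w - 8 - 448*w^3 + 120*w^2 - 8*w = -270*b^2 + 195*b - 448*w^3 + w^2*(168*b - 184) + w*(378*b^2 - 393*b + 304) + 40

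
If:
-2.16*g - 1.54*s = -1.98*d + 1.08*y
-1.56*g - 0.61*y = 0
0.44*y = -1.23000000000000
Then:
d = 0.777777777777778*s - 0.332326764144946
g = 1.09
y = -2.80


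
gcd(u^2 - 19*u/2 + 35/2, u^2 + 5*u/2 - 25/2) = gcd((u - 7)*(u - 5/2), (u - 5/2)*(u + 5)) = u - 5/2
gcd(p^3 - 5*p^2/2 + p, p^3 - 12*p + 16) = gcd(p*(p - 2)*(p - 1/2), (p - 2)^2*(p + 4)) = p - 2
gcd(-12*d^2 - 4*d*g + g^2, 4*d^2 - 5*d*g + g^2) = 1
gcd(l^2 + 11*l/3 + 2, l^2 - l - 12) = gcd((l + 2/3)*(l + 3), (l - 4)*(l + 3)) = l + 3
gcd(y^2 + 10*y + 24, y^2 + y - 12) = y + 4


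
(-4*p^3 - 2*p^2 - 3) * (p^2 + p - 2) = -4*p^5 - 6*p^4 + 6*p^3 + p^2 - 3*p + 6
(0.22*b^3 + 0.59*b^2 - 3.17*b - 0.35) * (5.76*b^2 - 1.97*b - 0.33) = 1.2672*b^5 + 2.965*b^4 - 19.4941*b^3 + 4.0342*b^2 + 1.7356*b + 0.1155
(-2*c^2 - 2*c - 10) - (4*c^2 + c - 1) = -6*c^2 - 3*c - 9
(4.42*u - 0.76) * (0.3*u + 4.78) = 1.326*u^2 + 20.8996*u - 3.6328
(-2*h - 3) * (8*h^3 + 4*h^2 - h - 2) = -16*h^4 - 32*h^3 - 10*h^2 + 7*h + 6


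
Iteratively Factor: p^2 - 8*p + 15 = (p - 3)*(p - 5)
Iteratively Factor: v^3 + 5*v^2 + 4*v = (v + 1)*(v^2 + 4*v) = (v + 1)*(v + 4)*(v)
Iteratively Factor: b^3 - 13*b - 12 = (b + 1)*(b^2 - b - 12) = (b - 4)*(b + 1)*(b + 3)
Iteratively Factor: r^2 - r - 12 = (r + 3)*(r - 4)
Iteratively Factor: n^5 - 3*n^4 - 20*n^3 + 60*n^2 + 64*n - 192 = (n - 2)*(n^4 - n^3 - 22*n^2 + 16*n + 96) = (n - 2)*(n + 2)*(n^3 - 3*n^2 - 16*n + 48) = (n - 3)*(n - 2)*(n + 2)*(n^2 - 16) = (n - 3)*(n - 2)*(n + 2)*(n + 4)*(n - 4)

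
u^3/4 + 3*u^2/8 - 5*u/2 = u*(u/4 + 1)*(u - 5/2)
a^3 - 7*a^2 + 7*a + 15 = (a - 5)*(a - 3)*(a + 1)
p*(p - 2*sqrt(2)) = p^2 - 2*sqrt(2)*p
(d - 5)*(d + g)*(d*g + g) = d^3*g + d^2*g^2 - 4*d^2*g - 4*d*g^2 - 5*d*g - 5*g^2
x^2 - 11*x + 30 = (x - 6)*(x - 5)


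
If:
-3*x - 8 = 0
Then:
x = -8/3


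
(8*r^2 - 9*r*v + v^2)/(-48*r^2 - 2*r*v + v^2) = (-r + v)/(6*r + v)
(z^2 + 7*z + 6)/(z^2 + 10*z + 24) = (z + 1)/(z + 4)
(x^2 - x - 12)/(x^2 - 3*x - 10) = (-x^2 + x + 12)/(-x^2 + 3*x + 10)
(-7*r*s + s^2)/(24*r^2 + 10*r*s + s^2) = s*(-7*r + s)/(24*r^2 + 10*r*s + s^2)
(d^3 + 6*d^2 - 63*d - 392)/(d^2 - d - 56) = d + 7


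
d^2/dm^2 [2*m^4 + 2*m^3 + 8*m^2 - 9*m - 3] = 24*m^2 + 12*m + 16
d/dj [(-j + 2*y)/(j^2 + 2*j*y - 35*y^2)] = (-j^2 - 2*j*y + 35*y^2 + 2*(j - 2*y)*(j + y))/(j^2 + 2*j*y - 35*y^2)^2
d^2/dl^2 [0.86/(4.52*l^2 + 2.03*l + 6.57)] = (-35.140288*l^2 - 15.782032*l + 0.86*(9.04*l + 2.03)*(18.08*l + 4.06) - 51.077808)/(4.52*l^2 + 2.03*l + 6.57)^3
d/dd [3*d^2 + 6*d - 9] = 6*d + 6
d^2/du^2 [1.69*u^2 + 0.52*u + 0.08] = 3.38000000000000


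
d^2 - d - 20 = (d - 5)*(d + 4)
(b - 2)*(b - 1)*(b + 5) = b^3 + 2*b^2 - 13*b + 10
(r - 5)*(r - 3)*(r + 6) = r^3 - 2*r^2 - 33*r + 90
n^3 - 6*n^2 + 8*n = n*(n - 4)*(n - 2)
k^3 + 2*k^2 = k^2*(k + 2)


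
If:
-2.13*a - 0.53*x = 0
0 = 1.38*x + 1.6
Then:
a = 0.29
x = -1.16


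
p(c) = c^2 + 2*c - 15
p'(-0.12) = 1.76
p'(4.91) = 11.82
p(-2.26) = -14.41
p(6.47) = 39.80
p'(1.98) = 5.96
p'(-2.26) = -2.52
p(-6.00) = 9.00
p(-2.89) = -12.43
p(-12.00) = 105.00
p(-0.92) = -15.99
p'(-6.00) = -10.00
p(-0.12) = -15.23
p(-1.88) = -15.23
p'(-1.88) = -1.76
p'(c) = 2*c + 2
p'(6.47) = 14.94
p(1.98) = -7.12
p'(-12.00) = -22.00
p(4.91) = 18.93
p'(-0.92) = 0.16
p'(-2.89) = -3.78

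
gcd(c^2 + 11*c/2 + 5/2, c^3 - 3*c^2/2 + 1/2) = c + 1/2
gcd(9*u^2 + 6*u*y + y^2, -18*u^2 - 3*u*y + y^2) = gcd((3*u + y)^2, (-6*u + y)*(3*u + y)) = 3*u + y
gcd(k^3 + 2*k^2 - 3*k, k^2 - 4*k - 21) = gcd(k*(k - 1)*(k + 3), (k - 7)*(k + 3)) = k + 3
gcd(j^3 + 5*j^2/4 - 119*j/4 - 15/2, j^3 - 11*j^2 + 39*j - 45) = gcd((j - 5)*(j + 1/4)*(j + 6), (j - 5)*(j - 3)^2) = j - 5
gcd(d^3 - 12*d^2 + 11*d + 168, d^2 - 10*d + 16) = d - 8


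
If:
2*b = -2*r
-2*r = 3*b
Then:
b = 0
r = 0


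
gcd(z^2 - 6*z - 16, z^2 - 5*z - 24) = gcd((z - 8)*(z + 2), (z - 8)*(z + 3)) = z - 8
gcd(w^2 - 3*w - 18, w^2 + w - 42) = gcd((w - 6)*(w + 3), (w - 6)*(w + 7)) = w - 6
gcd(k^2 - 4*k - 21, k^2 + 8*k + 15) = k + 3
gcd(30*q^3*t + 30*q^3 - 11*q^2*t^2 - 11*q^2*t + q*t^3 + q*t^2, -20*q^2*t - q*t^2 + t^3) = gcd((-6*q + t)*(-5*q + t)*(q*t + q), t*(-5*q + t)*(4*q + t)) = 5*q - t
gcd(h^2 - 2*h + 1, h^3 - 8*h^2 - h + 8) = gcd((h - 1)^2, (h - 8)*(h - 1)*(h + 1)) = h - 1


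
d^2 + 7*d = d*(d + 7)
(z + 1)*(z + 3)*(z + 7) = z^3 + 11*z^2 + 31*z + 21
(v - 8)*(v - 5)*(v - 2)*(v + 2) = v^4 - 13*v^3 + 36*v^2 + 52*v - 160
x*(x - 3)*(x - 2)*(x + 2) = x^4 - 3*x^3 - 4*x^2 + 12*x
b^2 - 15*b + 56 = (b - 8)*(b - 7)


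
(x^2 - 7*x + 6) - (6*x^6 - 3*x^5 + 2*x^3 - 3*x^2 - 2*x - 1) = -6*x^6 + 3*x^5 - 2*x^3 + 4*x^2 - 5*x + 7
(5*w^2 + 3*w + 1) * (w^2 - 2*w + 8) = 5*w^4 - 7*w^3 + 35*w^2 + 22*w + 8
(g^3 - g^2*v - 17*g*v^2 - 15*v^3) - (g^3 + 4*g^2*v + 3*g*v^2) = -5*g^2*v - 20*g*v^2 - 15*v^3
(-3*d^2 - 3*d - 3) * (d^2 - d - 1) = -3*d^4 + 3*d^2 + 6*d + 3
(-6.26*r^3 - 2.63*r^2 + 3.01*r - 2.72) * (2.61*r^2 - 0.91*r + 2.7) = -16.3386*r^5 - 1.1677*r^4 - 6.6526*r^3 - 16.9393*r^2 + 10.6022*r - 7.344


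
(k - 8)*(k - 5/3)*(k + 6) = k^3 - 11*k^2/3 - 134*k/3 + 80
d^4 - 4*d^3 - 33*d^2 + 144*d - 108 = (d - 6)*(d - 3)*(d - 1)*(d + 6)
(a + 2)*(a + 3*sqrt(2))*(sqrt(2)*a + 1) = sqrt(2)*a^3 + 2*sqrt(2)*a^2 + 7*a^2 + 3*sqrt(2)*a + 14*a + 6*sqrt(2)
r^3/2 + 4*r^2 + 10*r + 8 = (r/2 + 1)*(r + 2)*(r + 4)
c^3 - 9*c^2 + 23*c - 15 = (c - 5)*(c - 3)*(c - 1)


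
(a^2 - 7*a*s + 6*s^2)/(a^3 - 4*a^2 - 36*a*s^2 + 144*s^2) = (a - s)/(a^2 + 6*a*s - 4*a - 24*s)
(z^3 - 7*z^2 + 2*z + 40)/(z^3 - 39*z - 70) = (z^2 - 9*z + 20)/(z^2 - 2*z - 35)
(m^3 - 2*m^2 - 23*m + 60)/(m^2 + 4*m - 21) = (m^2 + m - 20)/(m + 7)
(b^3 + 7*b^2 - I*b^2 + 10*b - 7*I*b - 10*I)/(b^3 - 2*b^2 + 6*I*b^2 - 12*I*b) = (b^3 + b^2*(7 - I) + b*(10 - 7*I) - 10*I)/(b*(b^2 + 2*b*(-1 + 3*I) - 12*I))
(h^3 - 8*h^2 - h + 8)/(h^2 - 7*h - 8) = h - 1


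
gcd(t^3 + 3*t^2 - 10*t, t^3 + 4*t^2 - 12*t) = t^2 - 2*t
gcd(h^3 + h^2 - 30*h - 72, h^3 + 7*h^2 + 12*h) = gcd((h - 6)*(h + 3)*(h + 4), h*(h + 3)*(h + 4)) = h^2 + 7*h + 12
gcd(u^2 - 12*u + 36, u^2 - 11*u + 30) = u - 6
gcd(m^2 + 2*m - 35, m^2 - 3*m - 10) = m - 5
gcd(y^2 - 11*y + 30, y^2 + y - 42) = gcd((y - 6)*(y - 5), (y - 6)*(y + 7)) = y - 6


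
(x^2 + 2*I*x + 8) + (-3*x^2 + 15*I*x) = -2*x^2 + 17*I*x + 8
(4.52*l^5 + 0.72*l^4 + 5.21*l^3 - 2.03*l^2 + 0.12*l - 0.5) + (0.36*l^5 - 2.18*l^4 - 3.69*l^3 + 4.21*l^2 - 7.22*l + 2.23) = 4.88*l^5 - 1.46*l^4 + 1.52*l^3 + 2.18*l^2 - 7.1*l + 1.73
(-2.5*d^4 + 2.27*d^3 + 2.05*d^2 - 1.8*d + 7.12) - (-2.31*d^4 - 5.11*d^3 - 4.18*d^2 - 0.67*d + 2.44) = -0.19*d^4 + 7.38*d^3 + 6.23*d^2 - 1.13*d + 4.68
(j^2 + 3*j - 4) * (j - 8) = j^3 - 5*j^2 - 28*j + 32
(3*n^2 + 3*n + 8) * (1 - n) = -3*n^3 - 5*n + 8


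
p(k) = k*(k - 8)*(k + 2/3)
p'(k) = k*(k - 8) + k*(k + 2/3) + (k - 8)*(k + 2/3)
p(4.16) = -77.10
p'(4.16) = -14.43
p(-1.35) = -8.63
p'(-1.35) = 19.93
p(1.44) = -19.90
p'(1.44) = -20.23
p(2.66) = -47.25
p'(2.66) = -23.12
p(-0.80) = -0.94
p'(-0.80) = 8.32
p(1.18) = -14.86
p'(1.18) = -18.46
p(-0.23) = 0.83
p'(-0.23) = -1.80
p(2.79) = -50.25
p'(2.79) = -22.90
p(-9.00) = -1275.00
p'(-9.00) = 369.67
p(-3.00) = -77.00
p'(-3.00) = 65.67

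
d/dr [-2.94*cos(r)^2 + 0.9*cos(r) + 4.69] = (5.88*cos(r) - 0.9)*sin(r)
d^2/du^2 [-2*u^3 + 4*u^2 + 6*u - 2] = 8 - 12*u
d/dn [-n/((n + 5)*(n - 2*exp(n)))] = (-n*(n + 5)*(2*exp(n) - 1) + n*(n - 2*exp(n)) - (n + 5)*(n - 2*exp(n)))/((n + 5)^2*(n - 2*exp(n))^2)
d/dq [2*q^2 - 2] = 4*q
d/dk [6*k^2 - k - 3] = 12*k - 1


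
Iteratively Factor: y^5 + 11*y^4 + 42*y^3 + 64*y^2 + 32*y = (y + 4)*(y^4 + 7*y^3 + 14*y^2 + 8*y) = (y + 4)^2*(y^3 + 3*y^2 + 2*y) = y*(y + 4)^2*(y^2 + 3*y + 2) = y*(y + 2)*(y + 4)^2*(y + 1)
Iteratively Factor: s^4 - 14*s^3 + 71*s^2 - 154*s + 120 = (s - 3)*(s^3 - 11*s^2 + 38*s - 40) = (s - 4)*(s - 3)*(s^2 - 7*s + 10) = (s - 4)*(s - 3)*(s - 2)*(s - 5)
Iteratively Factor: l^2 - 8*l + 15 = (l - 3)*(l - 5)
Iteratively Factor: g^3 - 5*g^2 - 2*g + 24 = (g - 3)*(g^2 - 2*g - 8) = (g - 4)*(g - 3)*(g + 2)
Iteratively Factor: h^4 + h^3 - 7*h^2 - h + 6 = (h - 2)*(h^3 + 3*h^2 - h - 3) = (h - 2)*(h + 3)*(h^2 - 1) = (h - 2)*(h - 1)*(h + 3)*(h + 1)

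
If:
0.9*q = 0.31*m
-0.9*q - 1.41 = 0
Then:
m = -4.55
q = -1.57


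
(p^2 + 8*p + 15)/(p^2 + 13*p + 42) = (p^2 + 8*p + 15)/(p^2 + 13*p + 42)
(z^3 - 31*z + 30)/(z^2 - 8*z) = (z^3 - 31*z + 30)/(z*(z - 8))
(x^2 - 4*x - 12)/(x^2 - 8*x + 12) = (x + 2)/(x - 2)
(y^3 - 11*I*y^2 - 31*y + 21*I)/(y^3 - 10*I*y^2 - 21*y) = (y - I)/y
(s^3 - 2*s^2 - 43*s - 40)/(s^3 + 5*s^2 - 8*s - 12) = (s^2 - 3*s - 40)/(s^2 + 4*s - 12)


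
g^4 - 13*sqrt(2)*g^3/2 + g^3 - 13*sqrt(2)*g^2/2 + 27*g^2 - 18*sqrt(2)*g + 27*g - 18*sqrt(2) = (g + 1)*(g - 3*sqrt(2))*(g - 2*sqrt(2))*(g - 3*sqrt(2)/2)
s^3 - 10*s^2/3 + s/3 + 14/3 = (s - 7/3)*(s - 2)*(s + 1)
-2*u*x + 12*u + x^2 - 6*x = (-2*u + x)*(x - 6)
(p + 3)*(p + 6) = p^2 + 9*p + 18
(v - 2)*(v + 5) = v^2 + 3*v - 10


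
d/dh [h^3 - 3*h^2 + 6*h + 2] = 3*h^2 - 6*h + 6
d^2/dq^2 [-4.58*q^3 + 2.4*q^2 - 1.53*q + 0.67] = 4.8 - 27.48*q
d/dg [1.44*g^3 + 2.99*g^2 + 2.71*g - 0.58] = 4.32*g^2 + 5.98*g + 2.71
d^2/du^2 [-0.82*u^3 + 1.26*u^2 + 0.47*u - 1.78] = 2.52 - 4.92*u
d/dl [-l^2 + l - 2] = 1 - 2*l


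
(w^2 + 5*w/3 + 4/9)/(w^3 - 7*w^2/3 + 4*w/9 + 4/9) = (3*w + 4)/(3*w^2 - 8*w + 4)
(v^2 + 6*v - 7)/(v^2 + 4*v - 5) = (v + 7)/(v + 5)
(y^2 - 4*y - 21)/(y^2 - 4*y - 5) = (-y^2 + 4*y + 21)/(-y^2 + 4*y + 5)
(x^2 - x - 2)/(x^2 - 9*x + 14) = (x + 1)/(x - 7)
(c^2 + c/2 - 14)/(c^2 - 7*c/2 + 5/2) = (2*c^2 + c - 28)/(2*c^2 - 7*c + 5)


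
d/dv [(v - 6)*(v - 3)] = 2*v - 9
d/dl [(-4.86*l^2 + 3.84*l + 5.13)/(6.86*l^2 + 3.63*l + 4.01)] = (-43.9842*l^2 - 109.3608*l - 3.2235)/(47.0596*l^4 + 49.8036*l^3 + 68.1941*l^2 + 29.1126*l + 16.0801)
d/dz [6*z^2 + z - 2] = 12*z + 1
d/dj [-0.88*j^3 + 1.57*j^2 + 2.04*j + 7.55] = -2.64*j^2 + 3.14*j + 2.04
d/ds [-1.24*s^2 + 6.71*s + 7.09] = 6.71 - 2.48*s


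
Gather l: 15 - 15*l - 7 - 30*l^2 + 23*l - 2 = -30*l^2 + 8*l + 6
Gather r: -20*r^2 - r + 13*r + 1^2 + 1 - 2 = -20*r^2 + 12*r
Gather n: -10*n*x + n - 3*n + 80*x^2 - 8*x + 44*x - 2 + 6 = n*(-10*x - 2) + 80*x^2 + 36*x + 4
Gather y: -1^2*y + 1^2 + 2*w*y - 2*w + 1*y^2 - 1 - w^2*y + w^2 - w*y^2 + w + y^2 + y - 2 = w^2 - w + y^2*(2 - w) + y*(-w^2 + 2*w) - 2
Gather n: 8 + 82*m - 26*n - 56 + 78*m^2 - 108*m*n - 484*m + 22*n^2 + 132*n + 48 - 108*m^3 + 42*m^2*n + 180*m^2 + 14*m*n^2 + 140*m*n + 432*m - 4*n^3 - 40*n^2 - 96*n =-108*m^3 + 258*m^2 + 30*m - 4*n^3 + n^2*(14*m - 18) + n*(42*m^2 + 32*m + 10)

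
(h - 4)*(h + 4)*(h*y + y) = h^3*y + h^2*y - 16*h*y - 16*y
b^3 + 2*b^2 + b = b*(b + 1)^2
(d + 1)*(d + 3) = d^2 + 4*d + 3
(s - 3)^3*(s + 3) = s^4 - 6*s^3 + 54*s - 81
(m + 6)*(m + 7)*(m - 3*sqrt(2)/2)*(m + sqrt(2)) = m^4 - sqrt(2)*m^3/2 + 13*m^3 - 13*sqrt(2)*m^2/2 + 39*m^2 - 39*m - 21*sqrt(2)*m - 126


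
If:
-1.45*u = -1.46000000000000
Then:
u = 1.01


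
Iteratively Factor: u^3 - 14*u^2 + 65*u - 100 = (u - 5)*(u^2 - 9*u + 20) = (u - 5)^2*(u - 4)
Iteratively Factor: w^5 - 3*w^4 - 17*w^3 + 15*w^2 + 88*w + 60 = (w + 1)*(w^4 - 4*w^3 - 13*w^2 + 28*w + 60) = (w + 1)*(w + 2)*(w^3 - 6*w^2 - w + 30) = (w - 5)*(w + 1)*(w + 2)*(w^2 - w - 6) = (w - 5)*(w - 3)*(w + 1)*(w + 2)*(w + 2)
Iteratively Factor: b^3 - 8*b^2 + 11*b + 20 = (b - 4)*(b^2 - 4*b - 5) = (b - 4)*(b + 1)*(b - 5)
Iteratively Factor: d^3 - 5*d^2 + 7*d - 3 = (d - 1)*(d^2 - 4*d + 3) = (d - 3)*(d - 1)*(d - 1)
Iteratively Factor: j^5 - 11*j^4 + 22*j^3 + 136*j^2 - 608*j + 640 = (j + 4)*(j^4 - 15*j^3 + 82*j^2 - 192*j + 160) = (j - 4)*(j + 4)*(j^3 - 11*j^2 + 38*j - 40) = (j - 4)^2*(j + 4)*(j^2 - 7*j + 10) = (j - 4)^2*(j - 2)*(j + 4)*(j - 5)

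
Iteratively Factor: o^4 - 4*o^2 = (o - 2)*(o^3 + 2*o^2) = (o - 2)*(o + 2)*(o^2) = o*(o - 2)*(o + 2)*(o)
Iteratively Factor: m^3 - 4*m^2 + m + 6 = (m - 3)*(m^2 - m - 2) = (m - 3)*(m - 2)*(m + 1)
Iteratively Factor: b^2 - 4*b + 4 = (b - 2)*(b - 2)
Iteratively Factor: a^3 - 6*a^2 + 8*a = (a)*(a^2 - 6*a + 8) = a*(a - 4)*(a - 2)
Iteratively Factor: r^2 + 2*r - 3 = (r - 1)*(r + 3)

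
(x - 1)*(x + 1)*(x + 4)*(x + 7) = x^4 + 11*x^3 + 27*x^2 - 11*x - 28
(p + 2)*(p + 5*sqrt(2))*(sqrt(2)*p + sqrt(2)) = sqrt(2)*p^3 + 3*sqrt(2)*p^2 + 10*p^2 + 2*sqrt(2)*p + 30*p + 20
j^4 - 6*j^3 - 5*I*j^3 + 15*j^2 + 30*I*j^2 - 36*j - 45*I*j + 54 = (j - 3)^2*(j - 6*I)*(j + I)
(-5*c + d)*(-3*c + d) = 15*c^2 - 8*c*d + d^2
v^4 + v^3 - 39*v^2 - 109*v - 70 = (v - 7)*(v + 1)*(v + 2)*(v + 5)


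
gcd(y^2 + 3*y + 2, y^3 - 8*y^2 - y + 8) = y + 1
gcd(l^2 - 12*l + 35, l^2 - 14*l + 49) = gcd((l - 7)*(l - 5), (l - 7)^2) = l - 7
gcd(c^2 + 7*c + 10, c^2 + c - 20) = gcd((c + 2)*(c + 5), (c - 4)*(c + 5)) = c + 5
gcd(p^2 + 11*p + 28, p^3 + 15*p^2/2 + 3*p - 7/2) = p + 7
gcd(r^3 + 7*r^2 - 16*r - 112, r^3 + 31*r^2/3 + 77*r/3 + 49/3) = r + 7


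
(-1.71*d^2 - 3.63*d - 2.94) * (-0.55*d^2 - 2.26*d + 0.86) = 0.9405*d^4 + 5.8611*d^3 + 8.3502*d^2 + 3.5226*d - 2.5284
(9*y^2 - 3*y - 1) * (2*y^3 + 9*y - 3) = 18*y^5 - 6*y^4 + 79*y^3 - 54*y^2 + 3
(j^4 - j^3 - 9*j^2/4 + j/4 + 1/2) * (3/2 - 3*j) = -3*j^5 + 9*j^4/2 + 21*j^3/4 - 33*j^2/8 - 9*j/8 + 3/4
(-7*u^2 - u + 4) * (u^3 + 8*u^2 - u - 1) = -7*u^5 - 57*u^4 + 3*u^3 + 40*u^2 - 3*u - 4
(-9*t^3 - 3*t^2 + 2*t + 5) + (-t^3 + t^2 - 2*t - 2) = -10*t^3 - 2*t^2 + 3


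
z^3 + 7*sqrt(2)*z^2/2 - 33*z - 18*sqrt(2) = (z - 3*sqrt(2))*(z + sqrt(2)/2)*(z + 6*sqrt(2))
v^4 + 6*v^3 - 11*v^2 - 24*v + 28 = (v - 2)*(v - 1)*(v + 2)*(v + 7)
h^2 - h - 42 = (h - 7)*(h + 6)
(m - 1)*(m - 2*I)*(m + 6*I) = m^3 - m^2 + 4*I*m^2 + 12*m - 4*I*m - 12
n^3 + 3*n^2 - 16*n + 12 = (n - 2)*(n - 1)*(n + 6)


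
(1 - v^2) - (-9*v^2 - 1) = 8*v^2 + 2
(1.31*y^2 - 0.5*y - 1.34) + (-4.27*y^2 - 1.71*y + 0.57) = -2.96*y^2 - 2.21*y - 0.77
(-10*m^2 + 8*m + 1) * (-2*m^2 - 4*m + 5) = 20*m^4 + 24*m^3 - 84*m^2 + 36*m + 5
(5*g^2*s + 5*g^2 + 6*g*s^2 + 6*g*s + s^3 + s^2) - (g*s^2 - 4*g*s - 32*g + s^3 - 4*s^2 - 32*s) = 5*g^2*s + 5*g^2 + 5*g*s^2 + 10*g*s + 32*g + 5*s^2 + 32*s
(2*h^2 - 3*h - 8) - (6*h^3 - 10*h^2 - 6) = -6*h^3 + 12*h^2 - 3*h - 2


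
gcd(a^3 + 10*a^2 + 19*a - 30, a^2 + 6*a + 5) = a + 5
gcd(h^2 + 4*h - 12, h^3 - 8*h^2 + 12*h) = h - 2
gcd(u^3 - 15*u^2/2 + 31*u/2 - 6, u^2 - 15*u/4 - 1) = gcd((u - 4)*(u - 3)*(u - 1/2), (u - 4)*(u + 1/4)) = u - 4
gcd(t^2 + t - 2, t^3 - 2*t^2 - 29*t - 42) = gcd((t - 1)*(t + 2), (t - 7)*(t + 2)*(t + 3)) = t + 2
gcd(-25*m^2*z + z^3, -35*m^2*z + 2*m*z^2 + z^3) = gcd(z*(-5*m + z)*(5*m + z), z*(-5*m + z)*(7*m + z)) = -5*m*z + z^2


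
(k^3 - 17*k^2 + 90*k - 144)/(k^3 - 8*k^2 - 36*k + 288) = (k - 3)/(k + 6)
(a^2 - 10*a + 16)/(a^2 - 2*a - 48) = (a - 2)/(a + 6)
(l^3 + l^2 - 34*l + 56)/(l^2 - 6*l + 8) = l + 7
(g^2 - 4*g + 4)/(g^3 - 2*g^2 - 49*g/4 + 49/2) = 4*(g - 2)/(4*g^2 - 49)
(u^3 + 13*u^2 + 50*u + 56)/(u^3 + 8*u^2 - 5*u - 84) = (u + 2)/(u - 3)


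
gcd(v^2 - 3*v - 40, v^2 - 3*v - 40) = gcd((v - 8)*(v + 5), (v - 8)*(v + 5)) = v^2 - 3*v - 40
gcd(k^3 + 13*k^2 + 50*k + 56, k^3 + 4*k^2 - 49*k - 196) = k^2 + 11*k + 28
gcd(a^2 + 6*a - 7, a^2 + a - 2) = a - 1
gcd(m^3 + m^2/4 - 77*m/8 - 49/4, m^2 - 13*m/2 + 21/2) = m - 7/2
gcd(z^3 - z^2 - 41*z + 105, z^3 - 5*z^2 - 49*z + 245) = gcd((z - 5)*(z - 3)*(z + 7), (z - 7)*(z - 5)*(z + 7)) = z^2 + 2*z - 35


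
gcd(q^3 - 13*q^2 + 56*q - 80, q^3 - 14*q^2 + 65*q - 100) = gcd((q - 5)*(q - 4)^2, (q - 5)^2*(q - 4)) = q^2 - 9*q + 20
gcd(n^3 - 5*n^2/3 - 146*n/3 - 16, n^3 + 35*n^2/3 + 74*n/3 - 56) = n + 6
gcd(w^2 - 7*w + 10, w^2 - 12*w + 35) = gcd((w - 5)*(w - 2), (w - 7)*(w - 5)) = w - 5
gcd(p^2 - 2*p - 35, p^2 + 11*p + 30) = p + 5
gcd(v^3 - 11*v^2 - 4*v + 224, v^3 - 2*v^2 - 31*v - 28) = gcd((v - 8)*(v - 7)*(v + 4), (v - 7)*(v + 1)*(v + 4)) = v^2 - 3*v - 28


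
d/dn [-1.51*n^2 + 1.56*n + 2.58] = 1.56 - 3.02*n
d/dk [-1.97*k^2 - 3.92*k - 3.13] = -3.94*k - 3.92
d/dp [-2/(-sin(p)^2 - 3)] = -8*sin(2*p)/(cos(2*p) - 7)^2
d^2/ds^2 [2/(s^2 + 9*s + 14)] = 4*(-s^2 - 9*s + (2*s + 9)^2 - 14)/(s^2 + 9*s + 14)^3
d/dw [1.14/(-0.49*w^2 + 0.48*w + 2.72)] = (1.1172*w - 0.5472)/(-0.49*w^2 + 0.48*w + 2.72)^2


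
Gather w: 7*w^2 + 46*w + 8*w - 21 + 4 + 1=7*w^2 + 54*w - 16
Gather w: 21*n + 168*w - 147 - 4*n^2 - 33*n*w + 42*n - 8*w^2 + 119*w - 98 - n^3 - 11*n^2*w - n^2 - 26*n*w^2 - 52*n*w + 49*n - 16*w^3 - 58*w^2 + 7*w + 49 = -n^3 - 5*n^2 + 112*n - 16*w^3 + w^2*(-26*n - 66) + w*(-11*n^2 - 85*n + 294) - 196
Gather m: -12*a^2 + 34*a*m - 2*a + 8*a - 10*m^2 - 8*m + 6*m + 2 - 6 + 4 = -12*a^2 + 6*a - 10*m^2 + m*(34*a - 2)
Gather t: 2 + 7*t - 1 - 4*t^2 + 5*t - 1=-4*t^2 + 12*t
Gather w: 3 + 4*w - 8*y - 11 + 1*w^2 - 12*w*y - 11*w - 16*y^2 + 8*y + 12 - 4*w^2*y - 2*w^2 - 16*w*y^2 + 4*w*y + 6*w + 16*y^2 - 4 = w^2*(-4*y - 1) + w*(-16*y^2 - 8*y - 1)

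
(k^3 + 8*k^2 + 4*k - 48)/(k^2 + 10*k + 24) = k - 2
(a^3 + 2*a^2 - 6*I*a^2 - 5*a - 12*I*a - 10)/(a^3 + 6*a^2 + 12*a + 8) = (a^2 - 6*I*a - 5)/(a^2 + 4*a + 4)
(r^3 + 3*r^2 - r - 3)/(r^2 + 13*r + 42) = (r^3 + 3*r^2 - r - 3)/(r^2 + 13*r + 42)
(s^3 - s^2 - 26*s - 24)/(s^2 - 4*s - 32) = (s^2 - 5*s - 6)/(s - 8)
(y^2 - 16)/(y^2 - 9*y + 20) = (y + 4)/(y - 5)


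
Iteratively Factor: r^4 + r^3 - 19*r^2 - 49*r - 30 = (r + 2)*(r^3 - r^2 - 17*r - 15) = (r - 5)*(r + 2)*(r^2 + 4*r + 3) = (r - 5)*(r + 1)*(r + 2)*(r + 3)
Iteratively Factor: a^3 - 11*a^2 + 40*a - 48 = (a - 3)*(a^2 - 8*a + 16) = (a - 4)*(a - 3)*(a - 4)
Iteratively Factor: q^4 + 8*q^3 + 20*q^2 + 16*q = (q + 2)*(q^3 + 6*q^2 + 8*q) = q*(q + 2)*(q^2 + 6*q + 8) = q*(q + 2)^2*(q + 4)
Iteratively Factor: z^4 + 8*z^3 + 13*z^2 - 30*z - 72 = (z - 2)*(z^3 + 10*z^2 + 33*z + 36) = (z - 2)*(z + 4)*(z^2 + 6*z + 9) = (z - 2)*(z + 3)*(z + 4)*(z + 3)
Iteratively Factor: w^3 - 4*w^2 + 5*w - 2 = (w - 1)*(w^2 - 3*w + 2) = (w - 1)^2*(w - 2)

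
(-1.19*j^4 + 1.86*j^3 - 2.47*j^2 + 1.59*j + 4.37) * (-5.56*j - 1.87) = 6.6164*j^5 - 8.1163*j^4 + 10.255*j^3 - 4.2215*j^2 - 27.2705*j - 8.1719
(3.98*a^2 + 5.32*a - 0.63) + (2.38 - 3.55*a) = 3.98*a^2 + 1.77*a + 1.75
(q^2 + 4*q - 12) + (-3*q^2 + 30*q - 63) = -2*q^2 + 34*q - 75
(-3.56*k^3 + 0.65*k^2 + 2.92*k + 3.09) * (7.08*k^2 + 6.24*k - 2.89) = -25.2048*k^5 - 17.6124*k^4 + 35.018*k^3 + 38.2195*k^2 + 10.8428*k - 8.9301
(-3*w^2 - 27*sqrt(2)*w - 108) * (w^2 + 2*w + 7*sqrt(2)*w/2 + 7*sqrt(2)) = -3*w^4 - 75*sqrt(2)*w^3/2 - 6*w^3 - 297*w^2 - 75*sqrt(2)*w^2 - 594*w - 378*sqrt(2)*w - 756*sqrt(2)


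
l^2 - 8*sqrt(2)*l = l*(l - 8*sqrt(2))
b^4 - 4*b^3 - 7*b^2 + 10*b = b*(b - 5)*(b - 1)*(b + 2)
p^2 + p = p*(p + 1)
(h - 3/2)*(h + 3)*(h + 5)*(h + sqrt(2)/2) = h^4 + sqrt(2)*h^3/2 + 13*h^3/2 + 3*h^2 + 13*sqrt(2)*h^2/4 - 45*h/2 + 3*sqrt(2)*h/2 - 45*sqrt(2)/4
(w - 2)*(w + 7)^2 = w^3 + 12*w^2 + 21*w - 98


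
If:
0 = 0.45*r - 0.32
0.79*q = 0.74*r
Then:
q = 0.67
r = 0.71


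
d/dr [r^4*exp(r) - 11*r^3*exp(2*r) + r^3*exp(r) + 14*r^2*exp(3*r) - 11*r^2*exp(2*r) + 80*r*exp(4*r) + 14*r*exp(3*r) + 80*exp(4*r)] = (r^4 - 22*r^3*exp(r) + 5*r^3 + 42*r^2*exp(2*r) - 55*r^2*exp(r) + 3*r^2 + 320*r*exp(3*r) + 70*r*exp(2*r) - 22*r*exp(r) + 400*exp(3*r) + 14*exp(2*r))*exp(r)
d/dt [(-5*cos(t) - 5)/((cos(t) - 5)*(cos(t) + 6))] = 5*(sin(t)^2 - 2*cos(t) - 32)*sin(t)/((cos(t) - 5)^2*(cos(t) + 6)^2)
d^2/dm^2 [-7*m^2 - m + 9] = -14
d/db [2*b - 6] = 2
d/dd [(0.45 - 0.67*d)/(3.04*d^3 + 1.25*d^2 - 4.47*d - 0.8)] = (4.0736*d^3 - 3.2665*d^2 - 1.125*d + 2.5475)/(9.2416*d^6 + 7.6*d^5 - 25.6151*d^4 - 16.039*d^3 + 17.9809*d^2 + 7.152*d + 0.64)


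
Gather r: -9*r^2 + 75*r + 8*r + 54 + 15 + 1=-9*r^2 + 83*r + 70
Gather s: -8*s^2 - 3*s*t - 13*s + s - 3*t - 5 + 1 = -8*s^2 + s*(-3*t - 12) - 3*t - 4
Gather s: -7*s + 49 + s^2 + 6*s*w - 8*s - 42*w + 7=s^2 + s*(6*w - 15) - 42*w + 56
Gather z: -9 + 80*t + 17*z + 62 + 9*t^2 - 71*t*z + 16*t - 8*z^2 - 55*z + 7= 9*t^2 + 96*t - 8*z^2 + z*(-71*t - 38) + 60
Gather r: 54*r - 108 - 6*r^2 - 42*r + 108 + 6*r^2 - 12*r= 0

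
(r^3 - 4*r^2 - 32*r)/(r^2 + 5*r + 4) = r*(r - 8)/(r + 1)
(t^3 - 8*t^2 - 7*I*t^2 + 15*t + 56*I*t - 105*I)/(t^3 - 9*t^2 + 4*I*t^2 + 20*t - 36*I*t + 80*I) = (t^2 - t*(3 + 7*I) + 21*I)/(t^2 + 4*t*(-1 + I) - 16*I)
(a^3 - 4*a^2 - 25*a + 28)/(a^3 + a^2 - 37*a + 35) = (a^2 - 3*a - 28)/(a^2 + 2*a - 35)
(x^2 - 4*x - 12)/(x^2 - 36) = (x + 2)/(x + 6)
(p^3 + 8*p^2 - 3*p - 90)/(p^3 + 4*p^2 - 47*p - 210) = (p - 3)/(p - 7)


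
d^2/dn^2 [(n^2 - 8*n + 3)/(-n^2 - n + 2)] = 6*(3*n^3 - 5*n^2 + 13*n + 1)/(n^6 + 3*n^5 - 3*n^4 - 11*n^3 + 6*n^2 + 12*n - 8)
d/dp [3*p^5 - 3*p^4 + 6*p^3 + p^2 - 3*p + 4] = 15*p^4 - 12*p^3 + 18*p^2 + 2*p - 3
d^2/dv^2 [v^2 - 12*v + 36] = 2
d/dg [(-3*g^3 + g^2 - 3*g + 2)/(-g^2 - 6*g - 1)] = (3*g^4 + 36*g^3 + 2*g + 15)/(g^4 + 12*g^3 + 38*g^2 + 12*g + 1)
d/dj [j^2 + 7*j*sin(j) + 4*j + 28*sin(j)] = 7*j*cos(j) + 2*j + 7*sin(j) + 28*cos(j) + 4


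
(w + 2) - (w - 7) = 9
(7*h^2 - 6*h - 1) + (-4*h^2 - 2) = 3*h^2 - 6*h - 3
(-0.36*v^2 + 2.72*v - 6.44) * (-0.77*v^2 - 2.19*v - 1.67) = 0.2772*v^4 - 1.306*v^3 - 0.3968*v^2 + 9.5612*v + 10.7548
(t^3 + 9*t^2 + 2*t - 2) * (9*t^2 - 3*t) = 9*t^5 + 78*t^4 - 9*t^3 - 24*t^2 + 6*t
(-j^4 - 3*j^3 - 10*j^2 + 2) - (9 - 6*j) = -j^4 - 3*j^3 - 10*j^2 + 6*j - 7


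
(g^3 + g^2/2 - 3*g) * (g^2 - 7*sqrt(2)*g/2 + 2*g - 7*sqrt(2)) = g^5 - 7*sqrt(2)*g^4/2 + 5*g^4/2 - 35*sqrt(2)*g^3/4 - 2*g^3 - 6*g^2 + 7*sqrt(2)*g^2 + 21*sqrt(2)*g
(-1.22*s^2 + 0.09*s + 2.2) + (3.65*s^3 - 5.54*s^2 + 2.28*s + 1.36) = 3.65*s^3 - 6.76*s^2 + 2.37*s + 3.56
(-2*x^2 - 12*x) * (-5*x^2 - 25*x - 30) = 10*x^4 + 110*x^3 + 360*x^2 + 360*x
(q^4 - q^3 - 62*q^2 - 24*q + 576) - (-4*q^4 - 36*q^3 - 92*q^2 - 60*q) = 5*q^4 + 35*q^3 + 30*q^2 + 36*q + 576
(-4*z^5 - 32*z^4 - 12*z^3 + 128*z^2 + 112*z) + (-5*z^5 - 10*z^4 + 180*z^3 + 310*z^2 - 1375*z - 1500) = -9*z^5 - 42*z^4 + 168*z^3 + 438*z^2 - 1263*z - 1500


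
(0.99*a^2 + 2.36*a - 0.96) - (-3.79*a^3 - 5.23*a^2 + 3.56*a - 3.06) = 3.79*a^3 + 6.22*a^2 - 1.2*a + 2.1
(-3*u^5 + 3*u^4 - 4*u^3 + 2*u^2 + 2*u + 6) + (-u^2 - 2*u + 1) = -3*u^5 + 3*u^4 - 4*u^3 + u^2 + 7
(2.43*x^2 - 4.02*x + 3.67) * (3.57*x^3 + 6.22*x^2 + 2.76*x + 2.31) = 8.6751*x^5 + 0.763200000000003*x^4 - 5.1957*x^3 + 17.3455*x^2 + 0.843*x + 8.4777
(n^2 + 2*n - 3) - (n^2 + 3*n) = -n - 3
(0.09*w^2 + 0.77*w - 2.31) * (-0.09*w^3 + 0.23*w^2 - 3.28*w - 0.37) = -0.0081*w^5 - 0.0486*w^4 + 0.0898*w^3 - 3.0902*w^2 + 7.2919*w + 0.8547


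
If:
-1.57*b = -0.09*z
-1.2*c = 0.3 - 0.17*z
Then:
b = 0.0573248407643312*z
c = 0.141666666666667*z - 0.25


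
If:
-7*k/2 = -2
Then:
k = 4/7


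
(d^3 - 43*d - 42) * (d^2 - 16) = d^5 - 59*d^3 - 42*d^2 + 688*d + 672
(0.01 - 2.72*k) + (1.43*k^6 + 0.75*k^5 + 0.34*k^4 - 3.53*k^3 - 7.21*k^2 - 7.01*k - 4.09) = 1.43*k^6 + 0.75*k^5 + 0.34*k^4 - 3.53*k^3 - 7.21*k^2 - 9.73*k - 4.08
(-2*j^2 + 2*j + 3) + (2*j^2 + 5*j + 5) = 7*j + 8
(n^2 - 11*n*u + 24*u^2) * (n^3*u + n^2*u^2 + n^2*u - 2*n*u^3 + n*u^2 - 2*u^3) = n^5*u - 10*n^4*u^2 + n^4*u + 11*n^3*u^3 - 10*n^3*u^2 + 46*n^2*u^4 + 11*n^2*u^3 - 48*n*u^5 + 46*n*u^4 - 48*u^5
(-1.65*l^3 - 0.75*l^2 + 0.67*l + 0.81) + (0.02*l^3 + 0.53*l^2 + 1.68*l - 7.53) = -1.63*l^3 - 0.22*l^2 + 2.35*l - 6.72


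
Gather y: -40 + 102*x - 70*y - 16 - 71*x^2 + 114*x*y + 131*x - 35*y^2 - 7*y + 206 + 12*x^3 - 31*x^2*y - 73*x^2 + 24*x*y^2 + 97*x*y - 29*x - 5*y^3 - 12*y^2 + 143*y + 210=12*x^3 - 144*x^2 + 204*x - 5*y^3 + y^2*(24*x - 47) + y*(-31*x^2 + 211*x + 66) + 360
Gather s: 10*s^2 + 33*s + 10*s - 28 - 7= 10*s^2 + 43*s - 35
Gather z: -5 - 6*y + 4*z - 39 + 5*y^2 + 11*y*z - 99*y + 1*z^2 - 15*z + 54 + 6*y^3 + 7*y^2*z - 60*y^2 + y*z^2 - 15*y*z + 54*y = 6*y^3 - 55*y^2 - 51*y + z^2*(y + 1) + z*(7*y^2 - 4*y - 11) + 10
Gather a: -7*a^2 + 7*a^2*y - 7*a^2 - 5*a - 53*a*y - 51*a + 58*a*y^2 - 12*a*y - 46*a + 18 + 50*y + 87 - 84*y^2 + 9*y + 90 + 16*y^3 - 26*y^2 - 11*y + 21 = a^2*(7*y - 14) + a*(58*y^2 - 65*y - 102) + 16*y^3 - 110*y^2 + 48*y + 216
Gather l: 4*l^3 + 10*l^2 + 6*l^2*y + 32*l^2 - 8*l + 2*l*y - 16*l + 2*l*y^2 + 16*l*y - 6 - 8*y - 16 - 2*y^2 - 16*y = 4*l^3 + l^2*(6*y + 42) + l*(2*y^2 + 18*y - 24) - 2*y^2 - 24*y - 22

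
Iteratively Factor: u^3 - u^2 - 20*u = (u - 5)*(u^2 + 4*u) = (u - 5)*(u + 4)*(u)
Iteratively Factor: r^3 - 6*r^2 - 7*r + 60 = (r - 5)*(r^2 - r - 12) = (r - 5)*(r - 4)*(r + 3)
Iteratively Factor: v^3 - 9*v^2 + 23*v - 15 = (v - 5)*(v^2 - 4*v + 3) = (v - 5)*(v - 3)*(v - 1)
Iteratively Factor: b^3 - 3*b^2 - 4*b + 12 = (b - 3)*(b^2 - 4) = (b - 3)*(b - 2)*(b + 2)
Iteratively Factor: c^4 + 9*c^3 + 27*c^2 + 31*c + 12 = (c + 3)*(c^3 + 6*c^2 + 9*c + 4) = (c + 1)*(c + 3)*(c^2 + 5*c + 4) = (c + 1)^2*(c + 3)*(c + 4)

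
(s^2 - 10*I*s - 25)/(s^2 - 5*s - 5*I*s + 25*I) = (s - 5*I)/(s - 5)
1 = 1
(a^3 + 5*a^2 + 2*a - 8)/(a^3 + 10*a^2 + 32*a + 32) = (a - 1)/(a + 4)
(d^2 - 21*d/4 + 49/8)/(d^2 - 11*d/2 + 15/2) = (8*d^2 - 42*d + 49)/(4*(2*d^2 - 11*d + 15))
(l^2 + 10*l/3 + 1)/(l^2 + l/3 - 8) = (3*l + 1)/(3*l - 8)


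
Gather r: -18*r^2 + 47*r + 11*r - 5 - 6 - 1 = -18*r^2 + 58*r - 12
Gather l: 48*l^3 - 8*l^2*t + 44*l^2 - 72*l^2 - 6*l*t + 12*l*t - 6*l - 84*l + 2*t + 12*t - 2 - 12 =48*l^3 + l^2*(-8*t - 28) + l*(6*t - 90) + 14*t - 14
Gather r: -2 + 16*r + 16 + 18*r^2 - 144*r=18*r^2 - 128*r + 14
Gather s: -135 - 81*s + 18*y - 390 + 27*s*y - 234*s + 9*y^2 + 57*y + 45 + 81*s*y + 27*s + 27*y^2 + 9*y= s*(108*y - 288) + 36*y^2 + 84*y - 480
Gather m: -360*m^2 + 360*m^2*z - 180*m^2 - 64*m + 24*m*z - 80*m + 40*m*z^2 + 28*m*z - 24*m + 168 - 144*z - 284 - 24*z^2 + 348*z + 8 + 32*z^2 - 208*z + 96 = m^2*(360*z - 540) + m*(40*z^2 + 52*z - 168) + 8*z^2 - 4*z - 12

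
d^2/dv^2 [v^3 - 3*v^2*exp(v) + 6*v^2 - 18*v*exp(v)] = -3*v^2*exp(v) - 30*v*exp(v) + 6*v - 42*exp(v) + 12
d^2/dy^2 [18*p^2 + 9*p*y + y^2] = 2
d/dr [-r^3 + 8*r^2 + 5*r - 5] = -3*r^2 + 16*r + 5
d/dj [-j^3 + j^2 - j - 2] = -3*j^2 + 2*j - 1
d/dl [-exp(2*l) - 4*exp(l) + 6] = 2*(-exp(l) - 2)*exp(l)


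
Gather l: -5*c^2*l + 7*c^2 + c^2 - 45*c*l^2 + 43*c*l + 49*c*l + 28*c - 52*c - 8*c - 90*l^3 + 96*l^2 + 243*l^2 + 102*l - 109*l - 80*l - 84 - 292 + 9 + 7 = 8*c^2 - 32*c - 90*l^3 + l^2*(339 - 45*c) + l*(-5*c^2 + 92*c - 87) - 360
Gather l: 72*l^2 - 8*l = 72*l^2 - 8*l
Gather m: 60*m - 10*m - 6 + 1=50*m - 5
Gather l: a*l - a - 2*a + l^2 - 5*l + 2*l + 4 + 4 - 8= -3*a + l^2 + l*(a - 3)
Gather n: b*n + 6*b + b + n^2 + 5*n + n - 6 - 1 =7*b + n^2 + n*(b + 6) - 7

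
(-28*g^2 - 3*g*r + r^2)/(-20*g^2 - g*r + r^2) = (-7*g + r)/(-5*g + r)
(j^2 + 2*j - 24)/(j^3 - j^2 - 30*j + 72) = 1/(j - 3)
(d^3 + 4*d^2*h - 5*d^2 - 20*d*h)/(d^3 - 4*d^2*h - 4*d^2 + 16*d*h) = (d^2 + 4*d*h - 5*d - 20*h)/(d^2 - 4*d*h - 4*d + 16*h)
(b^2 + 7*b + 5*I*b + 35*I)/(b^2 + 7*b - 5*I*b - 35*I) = (b + 5*I)/(b - 5*I)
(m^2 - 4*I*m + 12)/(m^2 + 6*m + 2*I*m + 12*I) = (m - 6*I)/(m + 6)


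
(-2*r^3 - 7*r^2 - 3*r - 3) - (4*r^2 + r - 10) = -2*r^3 - 11*r^2 - 4*r + 7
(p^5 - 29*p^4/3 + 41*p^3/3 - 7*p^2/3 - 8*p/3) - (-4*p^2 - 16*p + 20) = p^5 - 29*p^4/3 + 41*p^3/3 + 5*p^2/3 + 40*p/3 - 20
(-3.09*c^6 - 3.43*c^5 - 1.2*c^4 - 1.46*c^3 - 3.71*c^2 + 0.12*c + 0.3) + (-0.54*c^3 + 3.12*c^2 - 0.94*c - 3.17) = -3.09*c^6 - 3.43*c^5 - 1.2*c^4 - 2.0*c^3 - 0.59*c^2 - 0.82*c - 2.87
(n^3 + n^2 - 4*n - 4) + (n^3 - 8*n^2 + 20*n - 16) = 2*n^3 - 7*n^2 + 16*n - 20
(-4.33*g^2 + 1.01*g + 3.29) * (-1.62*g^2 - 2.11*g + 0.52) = 7.0146*g^4 + 7.5001*g^3 - 9.7125*g^2 - 6.4167*g + 1.7108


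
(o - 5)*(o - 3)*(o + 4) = o^3 - 4*o^2 - 17*o + 60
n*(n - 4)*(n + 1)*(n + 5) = n^4 + 2*n^3 - 19*n^2 - 20*n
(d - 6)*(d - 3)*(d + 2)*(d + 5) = d^4 - 2*d^3 - 35*d^2 + 36*d + 180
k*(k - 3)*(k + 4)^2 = k^4 + 5*k^3 - 8*k^2 - 48*k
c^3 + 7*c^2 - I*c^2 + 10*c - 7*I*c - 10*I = (c + 2)*(c + 5)*(c - I)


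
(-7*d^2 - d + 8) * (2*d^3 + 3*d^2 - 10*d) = -14*d^5 - 23*d^4 + 83*d^3 + 34*d^2 - 80*d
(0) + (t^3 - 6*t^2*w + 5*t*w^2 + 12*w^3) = t^3 - 6*t^2*w + 5*t*w^2 + 12*w^3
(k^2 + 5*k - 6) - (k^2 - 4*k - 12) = 9*k + 6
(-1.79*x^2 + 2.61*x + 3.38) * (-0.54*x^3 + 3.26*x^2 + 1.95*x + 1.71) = 0.9666*x^5 - 7.2448*x^4 + 3.1929*x^3 + 13.0474*x^2 + 11.0541*x + 5.7798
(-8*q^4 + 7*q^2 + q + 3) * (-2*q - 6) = 16*q^5 + 48*q^4 - 14*q^3 - 44*q^2 - 12*q - 18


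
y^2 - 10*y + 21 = (y - 7)*(y - 3)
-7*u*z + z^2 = z*(-7*u + z)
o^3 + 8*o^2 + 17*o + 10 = (o + 1)*(o + 2)*(o + 5)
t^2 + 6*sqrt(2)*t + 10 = (t + sqrt(2))*(t + 5*sqrt(2))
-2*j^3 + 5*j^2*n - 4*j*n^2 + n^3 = (-2*j + n)*(-j + n)^2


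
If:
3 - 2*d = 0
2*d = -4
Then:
No Solution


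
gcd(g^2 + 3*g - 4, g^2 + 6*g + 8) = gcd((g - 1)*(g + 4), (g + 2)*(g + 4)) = g + 4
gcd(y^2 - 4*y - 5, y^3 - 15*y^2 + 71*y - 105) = y - 5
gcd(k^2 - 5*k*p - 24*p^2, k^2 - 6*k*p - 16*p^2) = -k + 8*p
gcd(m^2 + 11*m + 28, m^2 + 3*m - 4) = m + 4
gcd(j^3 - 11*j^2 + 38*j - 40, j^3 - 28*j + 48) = j^2 - 6*j + 8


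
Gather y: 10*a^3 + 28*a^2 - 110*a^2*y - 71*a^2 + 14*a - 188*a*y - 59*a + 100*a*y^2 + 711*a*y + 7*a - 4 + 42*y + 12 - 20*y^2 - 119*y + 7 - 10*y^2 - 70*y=10*a^3 - 43*a^2 - 38*a + y^2*(100*a - 30) + y*(-110*a^2 + 523*a - 147) + 15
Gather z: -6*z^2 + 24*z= -6*z^2 + 24*z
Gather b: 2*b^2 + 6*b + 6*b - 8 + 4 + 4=2*b^2 + 12*b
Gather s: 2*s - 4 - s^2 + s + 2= -s^2 + 3*s - 2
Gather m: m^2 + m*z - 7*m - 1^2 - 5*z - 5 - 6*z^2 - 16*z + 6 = m^2 + m*(z - 7) - 6*z^2 - 21*z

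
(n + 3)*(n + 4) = n^2 + 7*n + 12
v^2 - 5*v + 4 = (v - 4)*(v - 1)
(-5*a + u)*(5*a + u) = -25*a^2 + u^2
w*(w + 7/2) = w^2 + 7*w/2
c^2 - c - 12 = (c - 4)*(c + 3)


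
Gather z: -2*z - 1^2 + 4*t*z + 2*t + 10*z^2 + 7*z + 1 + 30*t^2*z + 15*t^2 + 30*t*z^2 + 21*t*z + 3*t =15*t^2 + 5*t + z^2*(30*t + 10) + z*(30*t^2 + 25*t + 5)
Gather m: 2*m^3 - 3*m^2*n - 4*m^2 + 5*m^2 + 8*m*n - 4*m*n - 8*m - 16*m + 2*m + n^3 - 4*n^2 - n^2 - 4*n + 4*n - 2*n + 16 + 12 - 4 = 2*m^3 + m^2*(1 - 3*n) + m*(4*n - 22) + n^3 - 5*n^2 - 2*n + 24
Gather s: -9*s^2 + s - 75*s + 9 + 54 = -9*s^2 - 74*s + 63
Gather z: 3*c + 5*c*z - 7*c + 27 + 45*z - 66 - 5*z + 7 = -4*c + z*(5*c + 40) - 32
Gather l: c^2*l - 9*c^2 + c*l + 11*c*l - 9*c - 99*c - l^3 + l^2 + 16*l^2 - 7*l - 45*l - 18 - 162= -9*c^2 - 108*c - l^3 + 17*l^2 + l*(c^2 + 12*c - 52) - 180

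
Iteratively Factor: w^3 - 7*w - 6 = (w - 3)*(w^2 + 3*w + 2) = (w - 3)*(w + 1)*(w + 2)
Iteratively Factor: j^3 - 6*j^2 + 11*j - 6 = (j - 1)*(j^2 - 5*j + 6) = (j - 3)*(j - 1)*(j - 2)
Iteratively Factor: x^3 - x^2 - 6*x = (x + 2)*(x^2 - 3*x) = (x - 3)*(x + 2)*(x)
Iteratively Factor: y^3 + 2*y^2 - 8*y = (y + 4)*(y^2 - 2*y) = (y - 2)*(y + 4)*(y)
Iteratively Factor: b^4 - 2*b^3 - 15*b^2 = (b)*(b^3 - 2*b^2 - 15*b) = b^2*(b^2 - 2*b - 15) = b^2*(b + 3)*(b - 5)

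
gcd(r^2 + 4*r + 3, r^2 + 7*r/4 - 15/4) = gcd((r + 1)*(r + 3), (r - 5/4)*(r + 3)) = r + 3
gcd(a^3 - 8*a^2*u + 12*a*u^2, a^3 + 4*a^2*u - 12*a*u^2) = -a^2 + 2*a*u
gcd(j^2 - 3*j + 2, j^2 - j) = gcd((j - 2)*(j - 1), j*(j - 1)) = j - 1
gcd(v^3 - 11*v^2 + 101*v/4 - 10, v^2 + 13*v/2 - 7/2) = v - 1/2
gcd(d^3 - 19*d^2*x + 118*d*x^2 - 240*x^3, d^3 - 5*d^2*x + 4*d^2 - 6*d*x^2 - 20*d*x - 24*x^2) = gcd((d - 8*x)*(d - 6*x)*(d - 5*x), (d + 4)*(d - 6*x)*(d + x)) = -d + 6*x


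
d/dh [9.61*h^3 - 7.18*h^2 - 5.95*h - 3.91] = 28.83*h^2 - 14.36*h - 5.95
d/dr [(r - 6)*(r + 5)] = 2*r - 1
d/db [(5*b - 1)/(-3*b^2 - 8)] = (15*b^2 - 6*b - 40)/(9*b^4 + 48*b^2 + 64)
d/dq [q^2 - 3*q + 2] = 2*q - 3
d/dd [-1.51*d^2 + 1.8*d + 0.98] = 1.8 - 3.02*d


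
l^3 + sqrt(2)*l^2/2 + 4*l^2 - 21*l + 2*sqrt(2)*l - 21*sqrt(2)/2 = (l - 3)*(l + 7)*(l + sqrt(2)/2)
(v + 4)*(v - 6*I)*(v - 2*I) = v^3 + 4*v^2 - 8*I*v^2 - 12*v - 32*I*v - 48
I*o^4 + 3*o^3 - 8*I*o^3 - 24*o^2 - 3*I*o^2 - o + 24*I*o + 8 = (o - 8)*(o - I)^2*(I*o + 1)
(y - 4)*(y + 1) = y^2 - 3*y - 4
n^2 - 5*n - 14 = (n - 7)*(n + 2)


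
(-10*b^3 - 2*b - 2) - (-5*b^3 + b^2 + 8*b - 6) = -5*b^3 - b^2 - 10*b + 4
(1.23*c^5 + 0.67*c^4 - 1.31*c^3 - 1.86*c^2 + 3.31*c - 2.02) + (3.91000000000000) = 1.23*c^5 + 0.67*c^4 - 1.31*c^3 - 1.86*c^2 + 3.31*c + 1.89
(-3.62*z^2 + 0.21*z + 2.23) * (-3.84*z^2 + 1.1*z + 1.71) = 13.9008*z^4 - 4.7884*z^3 - 14.5224*z^2 + 2.8121*z + 3.8133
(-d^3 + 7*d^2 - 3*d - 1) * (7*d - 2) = -7*d^4 + 51*d^3 - 35*d^2 - d + 2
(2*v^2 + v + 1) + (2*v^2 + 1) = 4*v^2 + v + 2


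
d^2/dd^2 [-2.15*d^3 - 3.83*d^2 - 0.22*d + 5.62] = -12.9*d - 7.66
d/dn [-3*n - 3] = -3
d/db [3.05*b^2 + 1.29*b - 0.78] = 6.1*b + 1.29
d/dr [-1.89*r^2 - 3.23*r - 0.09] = -3.78*r - 3.23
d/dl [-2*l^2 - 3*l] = -4*l - 3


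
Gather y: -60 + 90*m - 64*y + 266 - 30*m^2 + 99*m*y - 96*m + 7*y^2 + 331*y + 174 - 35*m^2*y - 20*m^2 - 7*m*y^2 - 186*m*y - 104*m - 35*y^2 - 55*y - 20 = -50*m^2 - 110*m + y^2*(-7*m - 28) + y*(-35*m^2 - 87*m + 212) + 360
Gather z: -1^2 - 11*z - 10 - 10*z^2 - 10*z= -10*z^2 - 21*z - 11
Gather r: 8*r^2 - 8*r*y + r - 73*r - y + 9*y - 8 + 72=8*r^2 + r*(-8*y - 72) + 8*y + 64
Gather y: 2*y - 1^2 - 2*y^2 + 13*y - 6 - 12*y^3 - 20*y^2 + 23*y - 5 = -12*y^3 - 22*y^2 + 38*y - 12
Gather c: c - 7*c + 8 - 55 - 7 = -6*c - 54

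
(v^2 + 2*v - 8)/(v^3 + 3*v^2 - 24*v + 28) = (v + 4)/(v^2 + 5*v - 14)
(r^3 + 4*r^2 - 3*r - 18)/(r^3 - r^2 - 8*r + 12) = (r + 3)/(r - 2)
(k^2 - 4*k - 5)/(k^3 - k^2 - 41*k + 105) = (k + 1)/(k^2 + 4*k - 21)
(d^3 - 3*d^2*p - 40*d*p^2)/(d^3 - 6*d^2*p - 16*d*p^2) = (d + 5*p)/(d + 2*p)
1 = 1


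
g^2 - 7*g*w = g*(g - 7*w)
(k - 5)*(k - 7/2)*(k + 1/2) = k^3 - 8*k^2 + 53*k/4 + 35/4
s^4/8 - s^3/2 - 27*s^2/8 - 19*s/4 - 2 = (s/4 + 1/2)*(s/2 + 1/2)*(s - 8)*(s + 1)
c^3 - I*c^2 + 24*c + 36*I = (c - 6*I)*(c + 2*I)*(c + 3*I)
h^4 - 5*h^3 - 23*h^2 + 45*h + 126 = (h - 7)*(h - 3)*(h + 2)*(h + 3)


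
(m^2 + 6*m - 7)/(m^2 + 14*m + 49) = (m - 1)/(m + 7)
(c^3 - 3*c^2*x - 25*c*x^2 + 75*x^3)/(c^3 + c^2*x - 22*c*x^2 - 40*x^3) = (c^2 + 2*c*x - 15*x^2)/(c^2 + 6*c*x + 8*x^2)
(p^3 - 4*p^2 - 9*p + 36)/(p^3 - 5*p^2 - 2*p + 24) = (p + 3)/(p + 2)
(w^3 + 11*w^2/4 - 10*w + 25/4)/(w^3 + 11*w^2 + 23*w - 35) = (w - 5/4)/(w + 7)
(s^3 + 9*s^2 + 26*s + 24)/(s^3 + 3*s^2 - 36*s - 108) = (s^2 + 6*s + 8)/(s^2 - 36)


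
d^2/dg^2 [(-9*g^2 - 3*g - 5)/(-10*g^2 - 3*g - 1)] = 10*(6*g^3 + 246*g^2 + 72*g - 1)/(1000*g^6 + 900*g^5 + 570*g^4 + 207*g^3 + 57*g^2 + 9*g + 1)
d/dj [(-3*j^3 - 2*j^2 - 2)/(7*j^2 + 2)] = j*(-21*j^3 - 18*j + 20)/(49*j^4 + 28*j^2 + 4)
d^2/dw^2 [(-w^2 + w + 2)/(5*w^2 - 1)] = 2*(25*w^3 + 135*w^2 + 15*w + 9)/(125*w^6 - 75*w^4 + 15*w^2 - 1)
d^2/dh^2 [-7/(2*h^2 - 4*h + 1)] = 28*(2*h^2 - 4*h - 8*(h - 1)^2 + 1)/(2*h^2 - 4*h + 1)^3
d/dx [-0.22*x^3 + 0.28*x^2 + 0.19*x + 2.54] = -0.66*x^2 + 0.56*x + 0.19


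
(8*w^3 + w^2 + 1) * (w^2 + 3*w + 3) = 8*w^5 + 25*w^4 + 27*w^3 + 4*w^2 + 3*w + 3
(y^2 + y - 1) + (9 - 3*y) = y^2 - 2*y + 8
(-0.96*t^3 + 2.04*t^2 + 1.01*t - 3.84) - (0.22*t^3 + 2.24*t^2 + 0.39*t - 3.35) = -1.18*t^3 - 0.2*t^2 + 0.62*t - 0.49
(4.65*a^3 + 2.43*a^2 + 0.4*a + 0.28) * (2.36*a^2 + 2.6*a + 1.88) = 10.974*a^5 + 17.8248*a^4 + 16.004*a^3 + 6.2692*a^2 + 1.48*a + 0.5264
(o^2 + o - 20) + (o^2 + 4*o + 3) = 2*o^2 + 5*o - 17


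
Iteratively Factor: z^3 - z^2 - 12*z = (z - 4)*(z^2 + 3*z) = (z - 4)*(z + 3)*(z)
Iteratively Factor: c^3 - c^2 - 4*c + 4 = (c + 2)*(c^2 - 3*c + 2) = (c - 2)*(c + 2)*(c - 1)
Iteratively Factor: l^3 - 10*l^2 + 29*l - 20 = (l - 4)*(l^2 - 6*l + 5) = (l - 4)*(l - 1)*(l - 5)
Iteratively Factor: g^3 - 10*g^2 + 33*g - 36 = (g - 3)*(g^2 - 7*g + 12) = (g - 3)^2*(g - 4)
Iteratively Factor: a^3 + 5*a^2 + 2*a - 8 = (a - 1)*(a^2 + 6*a + 8) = (a - 1)*(a + 4)*(a + 2)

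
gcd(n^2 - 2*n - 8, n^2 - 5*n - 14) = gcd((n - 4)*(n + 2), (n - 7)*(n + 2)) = n + 2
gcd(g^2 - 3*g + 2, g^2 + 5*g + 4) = 1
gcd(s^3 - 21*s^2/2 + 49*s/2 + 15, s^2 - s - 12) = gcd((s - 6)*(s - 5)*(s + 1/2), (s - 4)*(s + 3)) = 1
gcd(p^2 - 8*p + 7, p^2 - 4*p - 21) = p - 7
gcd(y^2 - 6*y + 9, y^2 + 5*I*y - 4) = 1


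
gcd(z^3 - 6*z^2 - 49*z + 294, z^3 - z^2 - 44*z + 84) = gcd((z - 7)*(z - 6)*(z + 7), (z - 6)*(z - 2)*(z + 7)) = z^2 + z - 42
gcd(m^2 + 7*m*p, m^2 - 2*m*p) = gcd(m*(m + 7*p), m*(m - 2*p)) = m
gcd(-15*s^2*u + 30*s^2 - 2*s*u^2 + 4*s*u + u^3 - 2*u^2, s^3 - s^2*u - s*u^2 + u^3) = 1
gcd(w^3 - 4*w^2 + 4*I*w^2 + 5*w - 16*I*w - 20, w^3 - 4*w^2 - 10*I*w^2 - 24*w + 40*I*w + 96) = w - 4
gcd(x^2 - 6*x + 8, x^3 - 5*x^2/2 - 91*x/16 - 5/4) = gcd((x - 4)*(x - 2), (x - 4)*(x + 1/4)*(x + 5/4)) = x - 4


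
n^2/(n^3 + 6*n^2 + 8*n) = n/(n^2 + 6*n + 8)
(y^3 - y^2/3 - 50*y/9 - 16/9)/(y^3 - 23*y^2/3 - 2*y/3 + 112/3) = (y + 1/3)/(y - 7)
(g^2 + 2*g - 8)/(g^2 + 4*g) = (g - 2)/g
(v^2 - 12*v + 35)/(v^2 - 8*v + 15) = (v - 7)/(v - 3)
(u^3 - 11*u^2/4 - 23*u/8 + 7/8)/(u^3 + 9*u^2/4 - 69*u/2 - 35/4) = (8*u^3 - 22*u^2 - 23*u + 7)/(2*(4*u^3 + 9*u^2 - 138*u - 35))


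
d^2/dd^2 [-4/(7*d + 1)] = -392/(7*d + 1)^3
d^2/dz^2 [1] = 0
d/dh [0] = 0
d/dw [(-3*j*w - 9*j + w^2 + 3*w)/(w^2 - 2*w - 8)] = (3*j*w^2 + 18*j*w + 6*j - 5*w^2 - 16*w - 24)/(w^4 - 4*w^3 - 12*w^2 + 32*w + 64)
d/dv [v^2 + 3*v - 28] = 2*v + 3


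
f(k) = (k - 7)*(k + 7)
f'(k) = 2*k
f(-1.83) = -45.65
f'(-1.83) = -3.66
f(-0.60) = -48.64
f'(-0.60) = -1.20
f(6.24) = -10.06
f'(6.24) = 12.48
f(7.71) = 10.44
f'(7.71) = 15.42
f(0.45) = -48.80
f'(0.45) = 0.90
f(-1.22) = -47.51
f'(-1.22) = -2.44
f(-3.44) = -37.17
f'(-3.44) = -6.88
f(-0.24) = -48.94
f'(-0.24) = -0.48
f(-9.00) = 32.00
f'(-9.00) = -18.00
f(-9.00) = 32.00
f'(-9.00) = -18.00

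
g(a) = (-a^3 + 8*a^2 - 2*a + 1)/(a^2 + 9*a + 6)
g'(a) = (-2*a - 9)*(-a^3 + 8*a^2 - 2*a + 1)/(a^2 + 9*a + 6)^2 + (-3*a^2 + 16*a - 2)/(a^2 + 9*a + 6)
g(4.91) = 0.88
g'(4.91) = -0.17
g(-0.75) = -39.58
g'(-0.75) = -1499.67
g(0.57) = 0.20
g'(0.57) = 0.36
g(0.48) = 0.17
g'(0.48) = 0.31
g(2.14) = 0.79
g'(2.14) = 0.27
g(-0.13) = 0.29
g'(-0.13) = -1.37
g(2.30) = 0.83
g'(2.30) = 0.24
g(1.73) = 0.66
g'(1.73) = 0.34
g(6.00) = 0.64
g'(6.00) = -0.28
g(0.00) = 0.17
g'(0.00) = -0.58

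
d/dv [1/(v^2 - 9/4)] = -32*v/(4*v^2 - 9)^2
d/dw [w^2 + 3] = 2*w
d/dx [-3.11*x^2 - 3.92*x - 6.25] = -6.22*x - 3.92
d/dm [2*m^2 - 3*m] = 4*m - 3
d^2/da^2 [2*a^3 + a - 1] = 12*a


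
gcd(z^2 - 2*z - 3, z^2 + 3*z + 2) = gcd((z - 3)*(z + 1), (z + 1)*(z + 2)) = z + 1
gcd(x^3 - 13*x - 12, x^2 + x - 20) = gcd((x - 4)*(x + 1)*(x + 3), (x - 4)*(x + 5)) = x - 4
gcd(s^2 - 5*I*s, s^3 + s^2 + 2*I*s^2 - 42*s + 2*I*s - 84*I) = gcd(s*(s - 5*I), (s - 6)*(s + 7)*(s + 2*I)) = 1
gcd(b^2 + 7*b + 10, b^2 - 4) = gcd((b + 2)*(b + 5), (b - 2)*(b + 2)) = b + 2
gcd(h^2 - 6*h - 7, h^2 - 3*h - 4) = h + 1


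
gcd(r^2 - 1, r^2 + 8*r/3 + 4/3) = 1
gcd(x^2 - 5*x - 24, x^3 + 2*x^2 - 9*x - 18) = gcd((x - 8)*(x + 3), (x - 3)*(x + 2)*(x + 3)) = x + 3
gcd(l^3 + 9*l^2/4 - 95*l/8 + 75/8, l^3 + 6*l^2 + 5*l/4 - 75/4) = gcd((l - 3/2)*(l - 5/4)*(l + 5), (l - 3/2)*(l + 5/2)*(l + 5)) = l^2 + 7*l/2 - 15/2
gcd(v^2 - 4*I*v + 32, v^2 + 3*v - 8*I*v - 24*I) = v - 8*I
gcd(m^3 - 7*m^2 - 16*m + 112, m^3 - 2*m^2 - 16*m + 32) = m^2 - 16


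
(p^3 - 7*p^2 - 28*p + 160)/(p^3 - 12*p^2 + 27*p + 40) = (p^2 + p - 20)/(p^2 - 4*p - 5)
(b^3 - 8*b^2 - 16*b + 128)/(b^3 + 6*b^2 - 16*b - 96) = (b - 8)/(b + 6)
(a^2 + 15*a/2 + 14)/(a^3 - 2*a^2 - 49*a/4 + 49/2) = 2*(a + 4)/(2*a^2 - 11*a + 14)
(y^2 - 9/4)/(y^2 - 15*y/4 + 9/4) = (4*y^2 - 9)/(4*y^2 - 15*y + 9)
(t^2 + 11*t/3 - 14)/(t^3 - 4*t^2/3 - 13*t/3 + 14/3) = (t + 6)/(t^2 + t - 2)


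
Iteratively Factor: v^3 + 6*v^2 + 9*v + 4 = (v + 1)*(v^2 + 5*v + 4) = (v + 1)^2*(v + 4)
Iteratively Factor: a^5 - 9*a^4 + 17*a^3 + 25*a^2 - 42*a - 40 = (a + 1)*(a^4 - 10*a^3 + 27*a^2 - 2*a - 40) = (a - 4)*(a + 1)*(a^3 - 6*a^2 + 3*a + 10) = (a - 4)*(a - 2)*(a + 1)*(a^2 - 4*a - 5) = (a - 4)*(a - 2)*(a + 1)^2*(a - 5)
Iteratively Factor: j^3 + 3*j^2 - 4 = (j + 2)*(j^2 + j - 2) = (j - 1)*(j + 2)*(j + 2)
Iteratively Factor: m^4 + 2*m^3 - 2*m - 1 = (m - 1)*(m^3 + 3*m^2 + 3*m + 1) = (m - 1)*(m + 1)*(m^2 + 2*m + 1) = (m - 1)*(m + 1)^2*(m + 1)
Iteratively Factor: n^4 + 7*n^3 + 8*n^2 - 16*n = (n + 4)*(n^3 + 3*n^2 - 4*n) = (n - 1)*(n + 4)*(n^2 + 4*n) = n*(n - 1)*(n + 4)*(n + 4)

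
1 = 1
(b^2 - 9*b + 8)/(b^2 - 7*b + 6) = (b - 8)/(b - 6)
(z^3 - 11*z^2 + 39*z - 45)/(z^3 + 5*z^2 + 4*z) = (z^3 - 11*z^2 + 39*z - 45)/(z*(z^2 + 5*z + 4))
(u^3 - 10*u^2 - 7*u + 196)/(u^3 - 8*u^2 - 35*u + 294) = (u + 4)/(u + 6)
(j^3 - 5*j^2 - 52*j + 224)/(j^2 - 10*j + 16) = (j^2 + 3*j - 28)/(j - 2)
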